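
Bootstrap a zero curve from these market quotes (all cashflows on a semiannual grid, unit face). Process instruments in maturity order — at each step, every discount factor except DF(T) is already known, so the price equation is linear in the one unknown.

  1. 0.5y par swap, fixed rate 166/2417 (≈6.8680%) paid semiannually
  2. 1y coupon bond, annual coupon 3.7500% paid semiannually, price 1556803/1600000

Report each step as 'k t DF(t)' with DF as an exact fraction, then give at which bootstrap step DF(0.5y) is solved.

1 1/2 2417/2500
2 1 9373/10000
DF(0.5y) is solved at step 1

step 1 [0.5y] swap r/2=83/2417: DF=(1 − 83/2417·(0))/(1+83/2417) = 2417/2500 ≈ 0.966800
step 2 [1y] bond c/2=3/160: DF=(1556803/1600000 − 3/160·(0.966800))/(1+3/160) = 9373/10000 ≈ 0.937300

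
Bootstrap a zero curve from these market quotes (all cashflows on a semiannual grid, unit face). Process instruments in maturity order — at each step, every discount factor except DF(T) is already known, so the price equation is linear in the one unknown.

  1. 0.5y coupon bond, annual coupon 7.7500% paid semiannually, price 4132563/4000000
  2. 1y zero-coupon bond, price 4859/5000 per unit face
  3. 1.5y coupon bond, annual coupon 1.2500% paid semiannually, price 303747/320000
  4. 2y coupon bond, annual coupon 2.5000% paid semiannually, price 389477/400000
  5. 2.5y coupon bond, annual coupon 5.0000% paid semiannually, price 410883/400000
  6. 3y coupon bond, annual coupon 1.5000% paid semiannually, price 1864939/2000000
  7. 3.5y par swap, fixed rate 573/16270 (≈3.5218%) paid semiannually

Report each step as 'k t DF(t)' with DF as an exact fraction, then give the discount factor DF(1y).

1 1/2 4973/5000
2 1 4859/5000
3 3/2 9311/10000
4 2 9259/10000
5 5/2 9089/10000
6 3 8903/10000
7 7/2 4427/5000
DF(1y) = 4859/5000 ≈ 0.971800

step 1 [0.5y] bond c/2=31/800: DF=(4132563/4000000 − 31/800·(0))/(1+31/800) = 4973/5000 ≈ 0.994600
step 2 [1y] zero: DF = P = 4859/5000 ≈ 0.971800
step 3 [1.5y] bond c/2=1/160: DF=(303747/320000 − 1/160·(0.994600+0.971800))/(1+1/160) = 9311/10000 ≈ 0.931100
step 4 [2y] bond c/2=1/80: DF=(389477/400000 − 1/80·(0.994600+0.971800+0.931100))/(1+1/80) = 9259/10000 ≈ 0.925900
step 5 [2.5y] bond c/2=1/40: DF=(410883/400000 − 1/40·(0.994600+0.971800+0.931100+0.925900))/(1+1/40) = 9089/10000 ≈ 0.908900
step 6 [3y] bond c/2=3/400: DF=(1864939/2000000 − 3/400·(0.994600+0.971800+0.931100+0.925900+0.908900))/(1+3/400) = 8903/10000 ≈ 0.890300
step 7 [3.5y] swap r/2=573/32540: DF=(1 − 573/32540·(0.994600+0.971800+0.931100+0.925900+0.908900+0.890300))/(1+573/32540) = 4427/5000 ≈ 0.885400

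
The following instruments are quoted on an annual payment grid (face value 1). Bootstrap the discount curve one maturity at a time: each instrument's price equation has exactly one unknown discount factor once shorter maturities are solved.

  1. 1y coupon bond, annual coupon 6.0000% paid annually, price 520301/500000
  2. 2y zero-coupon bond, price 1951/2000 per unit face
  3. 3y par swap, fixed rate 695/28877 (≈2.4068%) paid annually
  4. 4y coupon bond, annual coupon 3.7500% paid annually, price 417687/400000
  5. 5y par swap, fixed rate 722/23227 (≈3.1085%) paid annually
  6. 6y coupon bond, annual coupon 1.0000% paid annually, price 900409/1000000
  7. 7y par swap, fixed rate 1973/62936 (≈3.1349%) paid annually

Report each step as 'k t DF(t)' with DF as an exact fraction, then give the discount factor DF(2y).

1 1 9817/10000
2 2 1951/2000
3 3 1861/2000
4 4 9021/10000
5 5 2139/2500
6 6 1691/2000
7 7 8027/10000
DF(2y) = 1951/2000 ≈ 0.975500

step 1 [1y] bond c/1=3/50: DF=(520301/500000 − 3/50·(0))/(1+3/50) = 9817/10000 ≈ 0.981700
step 2 [2y] zero: DF = P = 1951/2000 ≈ 0.975500
step 3 [3y] swap r/1=695/28877: DF=(1 − 695/28877·(0.981700+0.975500))/(1+695/28877) = 1861/2000 ≈ 0.930500
step 4 [4y] bond c/1=3/80: DF=(417687/400000 − 3/80·(0.981700+0.975500+0.930500))/(1+3/80) = 9021/10000 ≈ 0.902100
step 5 [5y] swap r/1=722/23227: DF=(1 − 722/23227·(0.981700+0.975500+0.930500+0.902100))/(1+722/23227) = 2139/2500 ≈ 0.855600
step 6 [6y] bond c/1=1/100: DF=(900409/1000000 − 1/100·(0.981700+0.975500+0.930500+0.902100+0.855600))/(1+1/100) = 1691/2000 ≈ 0.845500
step 7 [7y] swap r/1=1973/62936: DF=(1 − 1973/62936·(0.981700+0.975500+0.930500+0.902100+0.855600+0.845500))/(1+1973/62936) = 8027/10000 ≈ 0.802700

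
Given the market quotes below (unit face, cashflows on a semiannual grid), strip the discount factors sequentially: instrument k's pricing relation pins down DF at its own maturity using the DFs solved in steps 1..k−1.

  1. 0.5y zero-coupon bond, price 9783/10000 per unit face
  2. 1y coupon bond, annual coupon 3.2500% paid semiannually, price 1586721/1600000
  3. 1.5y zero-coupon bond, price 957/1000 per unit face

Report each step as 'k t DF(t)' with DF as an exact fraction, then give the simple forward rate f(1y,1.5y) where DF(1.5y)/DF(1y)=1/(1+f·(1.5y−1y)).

1 1/2 9783/10000
2 1 4801/5000
3 3/2 957/1000
f(1y,1.5y) = ((4801/5000)/(957/1000) − 1)/(1/2) = 32/4785 ≈ 0.6688%

step 1 [0.5y] zero: DF = P = 9783/10000 ≈ 0.978300
step 2 [1y] bond c/2=13/800: DF=(1586721/1600000 − 13/800·(0.978300))/(1+13/800) = 4801/5000 ≈ 0.960200
step 3 [1.5y] zero: DF = P = 957/1000 ≈ 0.957000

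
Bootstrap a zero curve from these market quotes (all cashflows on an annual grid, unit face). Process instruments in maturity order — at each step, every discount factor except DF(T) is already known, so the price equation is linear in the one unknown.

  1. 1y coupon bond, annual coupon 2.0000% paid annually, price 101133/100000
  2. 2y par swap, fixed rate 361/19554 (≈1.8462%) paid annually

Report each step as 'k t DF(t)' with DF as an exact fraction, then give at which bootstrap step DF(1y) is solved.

step 1 [1y] bond c/1=1/50: DF=(101133/100000 − 1/50·(0))/(1+1/50) = 1983/2000 ≈ 0.991500
step 2 [2y] swap r/1=361/19554: DF=(1 − 361/19554·(0.991500))/(1+361/19554) = 9639/10000 ≈ 0.963900

1 1 1983/2000
2 2 9639/10000
DF(1y) is solved at step 1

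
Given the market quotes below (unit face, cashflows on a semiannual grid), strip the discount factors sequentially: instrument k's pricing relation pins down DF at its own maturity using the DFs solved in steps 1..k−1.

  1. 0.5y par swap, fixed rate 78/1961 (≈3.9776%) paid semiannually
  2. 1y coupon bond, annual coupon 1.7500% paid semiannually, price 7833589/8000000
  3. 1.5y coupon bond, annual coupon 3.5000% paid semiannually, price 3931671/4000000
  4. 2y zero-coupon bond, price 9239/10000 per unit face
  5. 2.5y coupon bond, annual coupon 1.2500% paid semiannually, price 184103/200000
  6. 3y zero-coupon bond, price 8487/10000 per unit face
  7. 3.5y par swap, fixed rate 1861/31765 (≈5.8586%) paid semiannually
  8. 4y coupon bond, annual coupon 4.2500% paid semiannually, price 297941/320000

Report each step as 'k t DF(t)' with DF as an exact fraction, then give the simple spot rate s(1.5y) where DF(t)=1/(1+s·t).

step 1 [0.5y] swap r/2=39/1961: DF=(1 − 39/1961·(0))/(1+39/1961) = 1961/2000 ≈ 0.980500
step 2 [1y] bond c/2=7/800: DF=(7833589/8000000 − 7/800·(0.980500))/(1+7/800) = 4811/5000 ≈ 0.962200
step 3 [1.5y] bond c/2=7/400: DF=(3931671/4000000 − 7/400·(0.980500+0.962200))/(1+7/400) = 4663/5000 ≈ 0.932600
step 4 [2y] zero: DF = P = 9239/10000 ≈ 0.923900
step 5 [2.5y] bond c/2=1/160: DF=(184103/200000 − 1/160·(0.980500+0.962200+0.932600+0.923900))/(1+1/160) = 557/625 ≈ 0.891200
step 6 [3y] zero: DF = P = 8487/10000 ≈ 0.848700
step 7 [3.5y] swap r/2=1861/63530: DF=(1 − 1861/63530·(0.980500+0.962200+0.932600+0.923900+0.891200+0.848700))/(1+1861/63530) = 8139/10000 ≈ 0.813900
step 8 [4y] bond c/2=17/800: DF=(297941/320000 − 17/800·(0.980500+0.962200+0.932600+0.923900+0.891200+0.848700+0.813900))/(1+17/800) = 1559/2000 ≈ 0.779500

1 1/2 1961/2000
2 1 4811/5000
3 3/2 4663/5000
4 2 9239/10000
5 5/2 557/625
6 3 8487/10000
7 7/2 8139/10000
8 4 1559/2000
s(1.5y) = (1/(4663/5000) − 1)/(3/2) = 674/13989 ≈ 4.8181%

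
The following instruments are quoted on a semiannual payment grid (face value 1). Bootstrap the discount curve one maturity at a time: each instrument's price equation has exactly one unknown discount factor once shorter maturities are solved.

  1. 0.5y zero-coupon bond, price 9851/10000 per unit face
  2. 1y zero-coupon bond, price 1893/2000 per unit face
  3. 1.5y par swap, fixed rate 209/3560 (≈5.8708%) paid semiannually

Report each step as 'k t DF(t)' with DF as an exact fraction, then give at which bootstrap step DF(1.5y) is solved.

1 1/2 9851/10000
2 1 1893/2000
3 3/2 2291/2500
DF(1.5y) is solved at step 3

step 1 [0.5y] zero: DF = P = 9851/10000 ≈ 0.985100
step 2 [1y] zero: DF = P = 1893/2000 ≈ 0.946500
step 3 [1.5y] swap r/2=209/7120: DF=(1 − 209/7120·(0.985100+0.946500))/(1+209/7120) = 2291/2500 ≈ 0.916400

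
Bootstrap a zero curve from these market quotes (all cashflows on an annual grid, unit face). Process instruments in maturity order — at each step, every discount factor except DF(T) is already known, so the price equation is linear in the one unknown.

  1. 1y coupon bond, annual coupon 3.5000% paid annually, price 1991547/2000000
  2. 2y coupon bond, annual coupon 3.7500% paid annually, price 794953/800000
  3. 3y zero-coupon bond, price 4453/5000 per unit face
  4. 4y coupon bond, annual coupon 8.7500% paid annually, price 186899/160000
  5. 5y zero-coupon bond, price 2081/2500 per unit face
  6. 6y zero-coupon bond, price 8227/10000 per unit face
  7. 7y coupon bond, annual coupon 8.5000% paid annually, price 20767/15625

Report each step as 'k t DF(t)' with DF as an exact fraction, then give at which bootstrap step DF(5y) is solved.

step 1 [1y] bond c/1=7/200: DF=(1991547/2000000 − 7/200·(0))/(1+7/200) = 9621/10000 ≈ 0.962100
step 2 [2y] bond c/1=3/80: DF=(794953/800000 − 3/80·(0.962100))/(1+3/80) = 923/1000 ≈ 0.923000
step 3 [3y] zero: DF = P = 4453/5000 ≈ 0.890600
step 4 [4y] bond c/1=7/80: DF=(186899/160000 − 7/80·(0.962100+0.923000+0.890600))/(1+7/80) = 2127/2500 ≈ 0.850800
step 5 [5y] zero: DF = P = 2081/2500 ≈ 0.832400
step 6 [6y] zero: DF = P = 8227/10000 ≈ 0.822700
step 7 [7y] bond c/1=17/200: DF=(20767/15625 − 17/200·(0.962100+0.923000+0.890600+0.850800+0.832400+0.822700))/(1+17/200) = 507/625 ≈ 0.811200

1 1 9621/10000
2 2 923/1000
3 3 4453/5000
4 4 2127/2500
5 5 2081/2500
6 6 8227/10000
7 7 507/625
DF(5y) is solved at step 5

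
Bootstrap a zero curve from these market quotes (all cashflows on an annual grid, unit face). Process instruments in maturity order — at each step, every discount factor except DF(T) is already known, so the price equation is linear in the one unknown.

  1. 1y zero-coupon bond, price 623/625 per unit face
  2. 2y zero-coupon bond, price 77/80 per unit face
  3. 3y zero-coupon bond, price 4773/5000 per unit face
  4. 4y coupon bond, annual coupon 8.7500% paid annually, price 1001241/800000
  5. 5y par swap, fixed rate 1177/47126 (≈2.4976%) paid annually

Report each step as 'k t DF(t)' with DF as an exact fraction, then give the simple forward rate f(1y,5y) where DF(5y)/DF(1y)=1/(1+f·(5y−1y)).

step 1 [1y] zero: DF = P = 623/625 ≈ 0.996800
step 2 [2y] zero: DF = P = 77/80 ≈ 0.962500
step 3 [3y] zero: DF = P = 4773/5000 ≈ 0.954600
step 4 [4y] bond c/1=7/80: DF=(1001241/800000 − 7/80·(0.996800+0.962500+0.954600))/(1+7/80) = 2291/2500 ≈ 0.916400
step 5 [5y] swap r/1=1177/47126: DF=(1 − 1177/47126·(0.996800+0.962500+0.954600+0.916400))/(1+1177/47126) = 8823/10000 ≈ 0.882300

1 1 623/625
2 2 77/80
3 3 4773/5000
4 4 2291/2500
5 5 8823/10000
f(1y,5y) = ((623/625)/(8823/10000) − 1)/(4) = 1145/35292 ≈ 3.2444%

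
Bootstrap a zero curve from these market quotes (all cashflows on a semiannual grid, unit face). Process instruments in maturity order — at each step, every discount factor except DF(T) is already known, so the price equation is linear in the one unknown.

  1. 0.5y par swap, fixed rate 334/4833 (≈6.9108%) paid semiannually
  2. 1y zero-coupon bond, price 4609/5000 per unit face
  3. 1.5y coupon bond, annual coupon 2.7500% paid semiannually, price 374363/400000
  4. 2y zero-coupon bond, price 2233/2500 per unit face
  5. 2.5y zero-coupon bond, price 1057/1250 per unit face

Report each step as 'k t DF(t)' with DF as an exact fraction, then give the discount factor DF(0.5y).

step 1 [0.5y] swap r/2=167/4833: DF=(1 − 167/4833·(0))/(1+167/4833) = 4833/5000 ≈ 0.966600
step 2 [1y] zero: DF = P = 4609/5000 ≈ 0.921800
step 3 [1.5y] bond c/2=11/800: DF=(374363/400000 − 11/800·(0.966600+0.921800))/(1+11/800) = 561/625 ≈ 0.897600
step 4 [2y] zero: DF = P = 2233/2500 ≈ 0.893200
step 5 [2.5y] zero: DF = P = 1057/1250 ≈ 0.845600

1 1/2 4833/5000
2 1 4609/5000
3 3/2 561/625
4 2 2233/2500
5 5/2 1057/1250
DF(0.5y) = 4833/5000 ≈ 0.966600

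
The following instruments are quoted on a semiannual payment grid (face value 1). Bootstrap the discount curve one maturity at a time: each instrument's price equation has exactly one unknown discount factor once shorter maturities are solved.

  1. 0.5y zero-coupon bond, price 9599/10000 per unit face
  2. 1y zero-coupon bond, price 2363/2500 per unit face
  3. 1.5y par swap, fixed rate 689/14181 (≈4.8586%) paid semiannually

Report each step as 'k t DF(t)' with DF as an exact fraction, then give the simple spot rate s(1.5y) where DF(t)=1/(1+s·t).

step 1 [0.5y] zero: DF = P = 9599/10000 ≈ 0.959900
step 2 [1y] zero: DF = P = 2363/2500 ≈ 0.945200
step 3 [1.5y] swap r/2=689/28362: DF=(1 − 689/28362·(0.959900+0.945200))/(1+689/28362) = 9311/10000 ≈ 0.931100

1 1/2 9599/10000
2 1 2363/2500
3 3/2 9311/10000
s(1.5y) = (1/(9311/10000) − 1)/(3/2) = 1378/27933 ≈ 4.9332%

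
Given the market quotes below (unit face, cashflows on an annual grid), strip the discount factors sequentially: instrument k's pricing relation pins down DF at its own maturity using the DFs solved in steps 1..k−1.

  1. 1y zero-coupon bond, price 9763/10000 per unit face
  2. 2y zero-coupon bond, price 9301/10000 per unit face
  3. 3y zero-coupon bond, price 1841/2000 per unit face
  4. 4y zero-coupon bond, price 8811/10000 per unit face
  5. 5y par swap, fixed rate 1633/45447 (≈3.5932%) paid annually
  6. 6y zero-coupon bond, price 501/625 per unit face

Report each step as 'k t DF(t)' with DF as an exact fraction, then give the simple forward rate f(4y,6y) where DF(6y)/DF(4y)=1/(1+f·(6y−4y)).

1 1 9763/10000
2 2 9301/10000
3 3 1841/2000
4 4 8811/10000
5 5 8367/10000
6 6 501/625
f(4y,6y) = ((8811/10000)/(501/625) − 1)/(2) = 265/5344 ≈ 4.9588%

step 1 [1y] zero: DF = P = 9763/10000 ≈ 0.976300
step 2 [2y] zero: DF = P = 9301/10000 ≈ 0.930100
step 3 [3y] zero: DF = P = 1841/2000 ≈ 0.920500
step 4 [4y] zero: DF = P = 8811/10000 ≈ 0.881100
step 5 [5y] swap r/1=1633/45447: DF=(1 − 1633/45447·(0.976300+0.930100+0.920500+0.881100))/(1+1633/45447) = 8367/10000 ≈ 0.836700
step 6 [6y] zero: DF = P = 501/625 ≈ 0.801600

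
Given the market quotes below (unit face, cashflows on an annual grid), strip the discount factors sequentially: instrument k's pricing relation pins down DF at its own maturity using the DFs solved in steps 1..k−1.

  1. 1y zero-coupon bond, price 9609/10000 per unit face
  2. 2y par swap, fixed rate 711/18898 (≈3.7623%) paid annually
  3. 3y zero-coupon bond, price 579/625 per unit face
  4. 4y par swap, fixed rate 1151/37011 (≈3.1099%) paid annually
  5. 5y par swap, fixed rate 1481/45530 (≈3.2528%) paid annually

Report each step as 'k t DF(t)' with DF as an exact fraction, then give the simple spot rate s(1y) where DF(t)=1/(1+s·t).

1 1 9609/10000
2 2 9289/10000
3 3 579/625
4 4 8849/10000
5 5 8519/10000
s(1y) = (1/(9609/10000) − 1)/(1) = 391/9609 ≈ 4.0691%

step 1 [1y] zero: DF = P = 9609/10000 ≈ 0.960900
step 2 [2y] swap r/1=711/18898: DF=(1 − 711/18898·(0.960900))/(1+711/18898) = 9289/10000 ≈ 0.928900
step 3 [3y] zero: DF = P = 579/625 ≈ 0.926400
step 4 [4y] swap r/1=1151/37011: DF=(1 − 1151/37011·(0.960900+0.928900+0.926400))/(1+1151/37011) = 8849/10000 ≈ 0.884900
step 5 [5y] swap r/1=1481/45530: DF=(1 − 1481/45530·(0.960900+0.928900+0.926400+0.884900))/(1+1481/45530) = 8519/10000 ≈ 0.851900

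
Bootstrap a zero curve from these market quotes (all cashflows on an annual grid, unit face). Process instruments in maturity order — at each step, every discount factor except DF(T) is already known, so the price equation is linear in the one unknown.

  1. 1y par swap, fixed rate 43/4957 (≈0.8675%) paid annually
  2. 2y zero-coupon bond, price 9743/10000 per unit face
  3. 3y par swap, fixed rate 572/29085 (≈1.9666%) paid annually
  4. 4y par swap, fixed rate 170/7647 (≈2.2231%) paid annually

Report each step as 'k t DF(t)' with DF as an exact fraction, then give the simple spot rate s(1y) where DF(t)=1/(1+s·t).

1 1 4957/5000
2 2 9743/10000
3 3 2357/2500
4 4 183/200
s(1y) = (1/(4957/5000) − 1)/(1) = 43/4957 ≈ 0.8675%

step 1 [1y] swap r/1=43/4957: DF=(1 − 43/4957·(0))/(1+43/4957) = 4957/5000 ≈ 0.991400
step 2 [2y] zero: DF = P = 9743/10000 ≈ 0.974300
step 3 [3y] swap r/1=572/29085: DF=(1 − 572/29085·(0.991400+0.974300))/(1+572/29085) = 2357/2500 ≈ 0.942800
step 4 [4y] swap r/1=170/7647: DF=(1 − 170/7647·(0.991400+0.974300+0.942800))/(1+170/7647) = 183/200 ≈ 0.915000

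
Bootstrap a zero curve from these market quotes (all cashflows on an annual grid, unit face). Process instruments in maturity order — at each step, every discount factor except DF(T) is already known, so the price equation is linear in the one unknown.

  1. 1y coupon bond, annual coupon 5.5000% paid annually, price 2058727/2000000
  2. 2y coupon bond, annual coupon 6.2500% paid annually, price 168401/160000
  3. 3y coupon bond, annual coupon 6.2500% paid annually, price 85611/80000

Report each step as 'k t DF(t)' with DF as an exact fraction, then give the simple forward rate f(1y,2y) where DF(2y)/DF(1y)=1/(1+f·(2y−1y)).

step 1 [1y] bond c/1=11/200: DF=(2058727/2000000 − 11/200·(0))/(1+11/200) = 9757/10000 ≈ 0.975700
step 2 [2y] bond c/1=1/16: DF=(168401/160000 − 1/16·(0.975700))/(1+1/16) = 2333/2500 ≈ 0.933200
step 3 [3y] bond c/1=1/16: DF=(85611/80000 − 1/16·(0.975700+0.933200))/(1+1/16) = 8949/10000 ≈ 0.894900

1 1 9757/10000
2 2 2333/2500
3 3 8949/10000
f(1y,2y) = ((9757/10000)/(2333/2500) − 1)/(1) = 425/9332 ≈ 4.5542%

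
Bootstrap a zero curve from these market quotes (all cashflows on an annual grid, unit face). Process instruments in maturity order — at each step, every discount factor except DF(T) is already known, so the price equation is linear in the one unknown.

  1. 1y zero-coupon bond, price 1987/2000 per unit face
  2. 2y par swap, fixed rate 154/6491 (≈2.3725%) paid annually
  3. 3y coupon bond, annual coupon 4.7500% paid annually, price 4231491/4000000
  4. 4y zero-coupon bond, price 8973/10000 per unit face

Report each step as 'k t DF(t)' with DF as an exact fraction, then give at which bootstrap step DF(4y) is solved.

1 1 1987/2000
2 2 4769/5000
3 3 576/625
4 4 8973/10000
DF(4y) is solved at step 4

step 1 [1y] zero: DF = P = 1987/2000 ≈ 0.993500
step 2 [2y] swap r/1=154/6491: DF=(1 − 154/6491·(0.993500))/(1+154/6491) = 4769/5000 ≈ 0.953800
step 3 [3y] bond c/1=19/400: DF=(4231491/4000000 − 19/400·(0.993500+0.953800))/(1+19/400) = 576/625 ≈ 0.921600
step 4 [4y] zero: DF = P = 8973/10000 ≈ 0.897300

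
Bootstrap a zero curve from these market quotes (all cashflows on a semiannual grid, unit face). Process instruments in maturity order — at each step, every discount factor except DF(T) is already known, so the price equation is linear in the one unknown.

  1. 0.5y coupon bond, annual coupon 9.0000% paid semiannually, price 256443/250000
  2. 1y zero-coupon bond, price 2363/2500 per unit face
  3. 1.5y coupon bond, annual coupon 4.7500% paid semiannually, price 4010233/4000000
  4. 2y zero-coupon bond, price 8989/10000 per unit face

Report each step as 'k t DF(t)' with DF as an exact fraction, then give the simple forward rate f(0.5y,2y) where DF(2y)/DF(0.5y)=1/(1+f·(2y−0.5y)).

step 1 [0.5y] bond c/2=9/200: DF=(256443/250000 − 9/200·(0))/(1+9/200) = 1227/1250 ≈ 0.981600
step 2 [1y] zero: DF = P = 2363/2500 ≈ 0.945200
step 3 [1.5y] bond c/2=19/800: DF=(4010233/4000000 − 19/800·(0.981600+0.945200))/(1+19/800) = 4673/5000 ≈ 0.934600
step 4 [2y] zero: DF = P = 8989/10000 ≈ 0.898900

1 1/2 1227/1250
2 1 2363/2500
3 3/2 4673/5000
4 2 8989/10000
f(0.5y,2y) = ((1227/1250)/(8989/10000) − 1)/(3/2) = 1654/26967 ≈ 6.1334%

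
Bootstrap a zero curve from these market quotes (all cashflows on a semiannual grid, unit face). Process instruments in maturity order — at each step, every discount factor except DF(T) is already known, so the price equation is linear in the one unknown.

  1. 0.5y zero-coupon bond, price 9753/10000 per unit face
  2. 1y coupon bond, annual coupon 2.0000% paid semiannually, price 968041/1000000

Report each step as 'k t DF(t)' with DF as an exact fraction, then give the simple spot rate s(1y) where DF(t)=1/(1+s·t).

step 1 [0.5y] zero: DF = P = 9753/10000 ≈ 0.975300
step 2 [1y] bond c/2=1/100: DF=(968041/1000000 − 1/100·(0.975300))/(1+1/100) = 593/625 ≈ 0.948800

1 1/2 9753/10000
2 1 593/625
s(1y) = (1/(593/625) − 1)/(1) = 32/593 ≈ 5.3963%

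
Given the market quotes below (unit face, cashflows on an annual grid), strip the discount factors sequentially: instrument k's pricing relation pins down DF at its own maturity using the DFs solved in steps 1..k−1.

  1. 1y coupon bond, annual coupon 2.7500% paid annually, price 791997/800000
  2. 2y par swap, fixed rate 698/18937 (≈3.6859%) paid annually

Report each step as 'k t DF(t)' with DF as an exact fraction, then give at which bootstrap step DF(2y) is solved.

step 1 [1y] bond c/1=11/400: DF=(791997/800000 − 11/400·(0))/(1+11/400) = 1927/2000 ≈ 0.963500
step 2 [2y] swap r/1=698/18937: DF=(1 − 698/18937·(0.963500))/(1+698/18937) = 4651/5000 ≈ 0.930200

1 1 1927/2000
2 2 4651/5000
DF(2y) is solved at step 2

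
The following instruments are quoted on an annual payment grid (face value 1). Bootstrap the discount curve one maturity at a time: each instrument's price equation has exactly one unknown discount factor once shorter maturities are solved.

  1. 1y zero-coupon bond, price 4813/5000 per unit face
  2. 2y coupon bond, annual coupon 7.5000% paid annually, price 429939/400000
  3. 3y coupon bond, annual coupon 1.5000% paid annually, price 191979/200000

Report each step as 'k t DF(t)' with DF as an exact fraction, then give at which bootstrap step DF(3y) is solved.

step 1 [1y] zero: DF = P = 4813/5000 ≈ 0.962600
step 2 [2y] bond c/1=3/40: DF=(429939/400000 − 3/40·(0.962600))/(1+3/40) = 9327/10000 ≈ 0.932700
step 3 [3y] bond c/1=3/200: DF=(191979/200000 − 3/200·(0.962600+0.932700))/(1+3/200) = 9177/10000 ≈ 0.917700

1 1 4813/5000
2 2 9327/10000
3 3 9177/10000
DF(3y) is solved at step 3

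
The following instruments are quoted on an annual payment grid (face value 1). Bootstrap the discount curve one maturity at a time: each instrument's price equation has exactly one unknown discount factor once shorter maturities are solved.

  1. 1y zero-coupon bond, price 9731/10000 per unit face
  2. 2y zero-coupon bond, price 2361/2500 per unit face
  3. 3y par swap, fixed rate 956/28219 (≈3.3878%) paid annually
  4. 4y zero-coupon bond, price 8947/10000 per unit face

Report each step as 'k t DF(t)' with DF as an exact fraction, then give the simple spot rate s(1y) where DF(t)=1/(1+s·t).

1 1 9731/10000
2 2 2361/2500
3 3 2261/2500
4 4 8947/10000
s(1y) = (1/(9731/10000) − 1)/(1) = 269/9731 ≈ 2.7644%

step 1 [1y] zero: DF = P = 9731/10000 ≈ 0.973100
step 2 [2y] zero: DF = P = 2361/2500 ≈ 0.944400
step 3 [3y] swap r/1=956/28219: DF=(1 − 956/28219·(0.973100+0.944400))/(1+956/28219) = 2261/2500 ≈ 0.904400
step 4 [4y] zero: DF = P = 8947/10000 ≈ 0.894700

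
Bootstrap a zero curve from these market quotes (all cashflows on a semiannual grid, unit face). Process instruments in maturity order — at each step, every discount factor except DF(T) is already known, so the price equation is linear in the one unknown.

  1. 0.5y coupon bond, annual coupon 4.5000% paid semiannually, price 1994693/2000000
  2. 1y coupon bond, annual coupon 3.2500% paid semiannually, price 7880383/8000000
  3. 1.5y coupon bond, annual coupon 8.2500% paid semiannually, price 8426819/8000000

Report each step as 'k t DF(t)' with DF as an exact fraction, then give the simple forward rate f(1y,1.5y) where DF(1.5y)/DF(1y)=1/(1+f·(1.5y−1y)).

step 1 [0.5y] bond c/2=9/400: DF=(1994693/2000000 − 9/400·(0))/(1+9/400) = 4877/5000 ≈ 0.975400
step 2 [1y] bond c/2=13/800: DF=(7880383/8000000 − 13/800·(0.975400))/(1+13/800) = 9537/10000 ≈ 0.953700
step 3 [1.5y] bond c/2=33/800: DF=(8426819/8000000 − 33/800·(0.975400+0.953700))/(1+33/800) = 1169/1250 ≈ 0.935200

1 1/2 4877/5000
2 1 9537/10000
3 3/2 1169/1250
f(1y,1.5y) = ((9537/10000)/(1169/1250) − 1)/(1/2) = 185/4676 ≈ 3.9564%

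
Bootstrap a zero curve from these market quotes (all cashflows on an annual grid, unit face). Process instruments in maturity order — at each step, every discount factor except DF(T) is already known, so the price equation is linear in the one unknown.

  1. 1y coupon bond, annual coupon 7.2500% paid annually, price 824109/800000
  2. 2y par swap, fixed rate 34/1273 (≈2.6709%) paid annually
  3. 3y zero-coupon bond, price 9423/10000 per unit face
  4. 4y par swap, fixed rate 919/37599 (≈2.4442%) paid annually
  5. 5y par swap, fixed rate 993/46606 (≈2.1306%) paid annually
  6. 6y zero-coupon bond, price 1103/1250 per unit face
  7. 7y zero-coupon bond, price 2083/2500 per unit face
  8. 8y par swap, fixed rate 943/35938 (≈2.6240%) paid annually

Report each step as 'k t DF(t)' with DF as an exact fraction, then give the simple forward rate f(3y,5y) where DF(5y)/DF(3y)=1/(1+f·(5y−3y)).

step 1 [1y] bond c/1=29/400: DF=(824109/800000 − 29/400·(0))/(1+29/400) = 1921/2000 ≈ 0.960500
step 2 [2y] swap r/1=34/1273: DF=(1 − 34/1273·(0.960500))/(1+34/1273) = 949/1000 ≈ 0.949000
step 3 [3y] zero: DF = P = 9423/10000 ≈ 0.942300
step 4 [4y] swap r/1=919/37599: DF=(1 − 919/37599·(0.960500+0.949000+0.942300))/(1+919/37599) = 9081/10000 ≈ 0.908100
step 5 [5y] swap r/1=993/46606: DF=(1 − 993/46606·(0.960500+0.949000+0.942300+0.908100))/(1+993/46606) = 9007/10000 ≈ 0.900700
step 6 [6y] zero: DF = P = 1103/1250 ≈ 0.882400
step 7 [7y] zero: DF = P = 2083/2500 ≈ 0.833200
step 8 [8y] swap r/1=943/35938: DF=(1 − 943/35938·(0.960500+0.949000+0.942300+0.908100+0.900700+0.882400+0.833200))/(1+943/35938) = 4057/5000 ≈ 0.811400

1 1 1921/2000
2 2 949/1000
3 3 9423/10000
4 4 9081/10000
5 5 9007/10000
6 6 1103/1250
7 7 2083/2500
8 8 4057/5000
f(3y,5y) = ((9423/10000)/(9007/10000) − 1)/(2) = 208/9007 ≈ 2.3093%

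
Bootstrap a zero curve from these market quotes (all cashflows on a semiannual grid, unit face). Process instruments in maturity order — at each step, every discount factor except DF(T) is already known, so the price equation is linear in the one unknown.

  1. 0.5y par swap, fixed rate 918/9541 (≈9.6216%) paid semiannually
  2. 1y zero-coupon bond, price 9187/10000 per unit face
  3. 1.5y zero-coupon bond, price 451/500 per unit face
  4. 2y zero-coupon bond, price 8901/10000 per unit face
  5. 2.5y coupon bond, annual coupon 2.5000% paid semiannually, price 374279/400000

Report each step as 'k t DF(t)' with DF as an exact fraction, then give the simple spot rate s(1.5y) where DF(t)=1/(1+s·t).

1 1/2 9541/10000
2 1 9187/10000
3 3/2 451/500
4 2 8901/10000
5 5/2 8789/10000
s(1.5y) = (1/(451/500) − 1)/(3/2) = 98/1353 ≈ 7.2432%

step 1 [0.5y] swap r/2=459/9541: DF=(1 − 459/9541·(0))/(1+459/9541) = 9541/10000 ≈ 0.954100
step 2 [1y] zero: DF = P = 9187/10000 ≈ 0.918700
step 3 [1.5y] zero: DF = P = 451/500 ≈ 0.902000
step 4 [2y] zero: DF = P = 8901/10000 ≈ 0.890100
step 5 [2.5y] bond c/2=1/80: DF=(374279/400000 − 1/80·(0.954100+0.918700+0.902000+0.890100))/(1+1/80) = 8789/10000 ≈ 0.878900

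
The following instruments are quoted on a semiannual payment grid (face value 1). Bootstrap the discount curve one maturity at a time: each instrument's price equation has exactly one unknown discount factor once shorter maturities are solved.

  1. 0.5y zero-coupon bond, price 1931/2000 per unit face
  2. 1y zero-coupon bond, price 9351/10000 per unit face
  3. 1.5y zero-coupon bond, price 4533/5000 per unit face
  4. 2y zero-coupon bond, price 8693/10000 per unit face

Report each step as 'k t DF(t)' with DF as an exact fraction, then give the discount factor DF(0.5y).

step 1 [0.5y] zero: DF = P = 1931/2000 ≈ 0.965500
step 2 [1y] zero: DF = P = 9351/10000 ≈ 0.935100
step 3 [1.5y] zero: DF = P = 4533/5000 ≈ 0.906600
step 4 [2y] zero: DF = P = 8693/10000 ≈ 0.869300

1 1/2 1931/2000
2 1 9351/10000
3 3/2 4533/5000
4 2 8693/10000
DF(0.5y) = 1931/2000 ≈ 0.965500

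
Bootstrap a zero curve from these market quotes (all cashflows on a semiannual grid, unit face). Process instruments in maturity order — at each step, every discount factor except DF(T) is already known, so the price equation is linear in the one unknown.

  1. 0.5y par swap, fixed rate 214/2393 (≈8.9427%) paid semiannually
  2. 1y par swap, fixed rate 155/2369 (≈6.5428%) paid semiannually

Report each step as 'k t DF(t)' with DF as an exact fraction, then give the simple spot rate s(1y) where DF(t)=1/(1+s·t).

1 1/2 2393/2500
2 1 469/500
s(1y) = (1/(469/500) − 1)/(1) = 31/469 ≈ 6.6098%

step 1 [0.5y] swap r/2=107/2393: DF=(1 − 107/2393·(0))/(1+107/2393) = 2393/2500 ≈ 0.957200
step 2 [1y] swap r/2=155/4738: DF=(1 − 155/4738·(0.957200))/(1+155/4738) = 469/500 ≈ 0.938000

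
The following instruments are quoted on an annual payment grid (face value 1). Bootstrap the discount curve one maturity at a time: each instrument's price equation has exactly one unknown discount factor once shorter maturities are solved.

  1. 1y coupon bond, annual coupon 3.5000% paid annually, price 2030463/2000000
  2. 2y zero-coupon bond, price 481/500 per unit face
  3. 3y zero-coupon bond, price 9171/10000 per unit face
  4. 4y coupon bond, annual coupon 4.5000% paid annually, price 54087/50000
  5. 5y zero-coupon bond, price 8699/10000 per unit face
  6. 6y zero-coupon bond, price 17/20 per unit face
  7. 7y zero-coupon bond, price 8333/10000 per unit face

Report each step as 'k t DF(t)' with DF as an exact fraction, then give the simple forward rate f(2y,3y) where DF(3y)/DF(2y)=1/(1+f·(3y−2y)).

step 1 [1y] bond c/1=7/200: DF=(2030463/2000000 − 7/200·(0))/(1+7/200) = 9809/10000 ≈ 0.980900
step 2 [2y] zero: DF = P = 481/500 ≈ 0.962000
step 3 [3y] zero: DF = P = 9171/10000 ≈ 0.917100
step 4 [4y] bond c/1=9/200: DF=(54087/50000 − 9/200·(0.980900+0.962000+0.917100))/(1+9/200) = 114/125 ≈ 0.912000
step 5 [5y] zero: DF = P = 8699/10000 ≈ 0.869900
step 6 [6y] zero: DF = P = 17/20 ≈ 0.850000
step 7 [7y] zero: DF = P = 8333/10000 ≈ 0.833300

1 1 9809/10000
2 2 481/500
3 3 9171/10000
4 4 114/125
5 5 8699/10000
6 6 17/20
7 7 8333/10000
f(2y,3y) = ((481/500)/(9171/10000) − 1)/(1) = 449/9171 ≈ 4.8959%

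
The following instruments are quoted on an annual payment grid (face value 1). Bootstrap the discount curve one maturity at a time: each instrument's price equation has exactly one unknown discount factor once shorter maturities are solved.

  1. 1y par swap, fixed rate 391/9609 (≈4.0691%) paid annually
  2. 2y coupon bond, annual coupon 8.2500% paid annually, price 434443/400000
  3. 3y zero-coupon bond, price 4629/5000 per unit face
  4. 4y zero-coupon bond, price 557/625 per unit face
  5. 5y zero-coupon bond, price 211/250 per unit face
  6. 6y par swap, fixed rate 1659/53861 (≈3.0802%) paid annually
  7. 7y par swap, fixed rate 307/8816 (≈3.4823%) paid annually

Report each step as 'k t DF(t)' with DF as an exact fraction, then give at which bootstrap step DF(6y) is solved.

1 1 9609/10000
2 2 9301/10000
3 3 4629/5000
4 4 557/625
5 5 211/250
6 6 8341/10000
7 7 7851/10000
DF(6y) is solved at step 6

step 1 [1y] swap r/1=391/9609: DF=(1 − 391/9609·(0))/(1+391/9609) = 9609/10000 ≈ 0.960900
step 2 [2y] bond c/1=33/400: DF=(434443/400000 − 33/400·(0.960900))/(1+33/400) = 9301/10000 ≈ 0.930100
step 3 [3y] zero: DF = P = 4629/5000 ≈ 0.925800
step 4 [4y] zero: DF = P = 557/625 ≈ 0.891200
step 5 [5y] zero: DF = P = 211/250 ≈ 0.844000
step 6 [6y] swap r/1=1659/53861: DF=(1 − 1659/53861·(0.960900+0.930100+0.925800+0.891200+0.844000))/(1+1659/53861) = 8341/10000 ≈ 0.834100
step 7 [7y] swap r/1=307/8816: DF=(1 − 307/8816·(0.960900+0.930100+0.925800+0.891200+0.844000+0.834100))/(1+307/8816) = 7851/10000 ≈ 0.785100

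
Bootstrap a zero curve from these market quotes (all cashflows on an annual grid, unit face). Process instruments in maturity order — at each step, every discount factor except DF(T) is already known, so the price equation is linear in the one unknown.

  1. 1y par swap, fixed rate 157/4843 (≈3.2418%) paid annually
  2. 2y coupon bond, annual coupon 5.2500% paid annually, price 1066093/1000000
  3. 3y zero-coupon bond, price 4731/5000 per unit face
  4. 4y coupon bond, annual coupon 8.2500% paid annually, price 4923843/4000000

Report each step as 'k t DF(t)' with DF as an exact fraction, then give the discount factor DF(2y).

step 1 [1y] swap r/1=157/4843: DF=(1 − 157/4843·(0))/(1+157/4843) = 4843/5000 ≈ 0.968600
step 2 [2y] bond c/1=21/400: DF=(1066093/1000000 − 21/400·(0.968600))/(1+21/400) = 4823/5000 ≈ 0.964600
step 3 [3y] zero: DF = P = 4731/5000 ≈ 0.946200
step 4 [4y] bond c/1=33/400: DF=(4923843/4000000 − 33/400·(0.968600+0.964600+0.946200))/(1+33/400) = 9177/10000 ≈ 0.917700

1 1 4843/5000
2 2 4823/5000
3 3 4731/5000
4 4 9177/10000
DF(2y) = 4823/5000 ≈ 0.964600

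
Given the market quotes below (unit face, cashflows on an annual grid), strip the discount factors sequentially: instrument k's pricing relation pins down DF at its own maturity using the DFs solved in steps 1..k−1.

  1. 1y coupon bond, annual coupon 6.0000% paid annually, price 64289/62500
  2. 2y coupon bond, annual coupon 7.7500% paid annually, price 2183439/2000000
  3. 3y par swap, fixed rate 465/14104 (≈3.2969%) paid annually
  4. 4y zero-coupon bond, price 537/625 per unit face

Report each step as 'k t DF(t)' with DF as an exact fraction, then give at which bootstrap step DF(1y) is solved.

1 1 1213/1250
2 2 4717/5000
3 3 907/1000
4 4 537/625
DF(1y) is solved at step 1

step 1 [1y] bond c/1=3/50: DF=(64289/62500 − 3/50·(0))/(1+3/50) = 1213/1250 ≈ 0.970400
step 2 [2y] bond c/1=31/400: DF=(2183439/2000000 − 31/400·(0.970400))/(1+31/400) = 4717/5000 ≈ 0.943400
step 3 [3y] swap r/1=465/14104: DF=(1 − 465/14104·(0.970400+0.943400))/(1+465/14104) = 907/1000 ≈ 0.907000
step 4 [4y] zero: DF = P = 537/625 ≈ 0.859200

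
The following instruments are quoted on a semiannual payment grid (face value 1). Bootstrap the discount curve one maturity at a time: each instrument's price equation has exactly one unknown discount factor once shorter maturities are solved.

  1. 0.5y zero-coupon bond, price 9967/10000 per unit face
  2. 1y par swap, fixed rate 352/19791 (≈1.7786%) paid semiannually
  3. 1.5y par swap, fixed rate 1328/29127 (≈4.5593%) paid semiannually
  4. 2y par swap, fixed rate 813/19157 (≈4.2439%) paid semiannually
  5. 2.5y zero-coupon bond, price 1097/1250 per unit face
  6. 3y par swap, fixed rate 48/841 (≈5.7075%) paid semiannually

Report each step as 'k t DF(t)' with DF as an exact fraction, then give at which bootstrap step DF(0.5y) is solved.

1 1/2 9967/10000
2 1 614/625
3 3/2 1167/1250
4 2 9187/10000
5 5/2 1097/1250
6 3 526/625
DF(0.5y) is solved at step 1

step 1 [0.5y] zero: DF = P = 9967/10000 ≈ 0.996700
step 2 [1y] swap r/2=176/19791: DF=(1 − 176/19791·(0.996700))/(1+176/19791) = 614/625 ≈ 0.982400
step 3 [1.5y] swap r/2=664/29127: DF=(1 − 664/29127·(0.996700+0.982400))/(1+664/29127) = 1167/1250 ≈ 0.933600
step 4 [2y] swap r/2=813/38314: DF=(1 − 813/38314·(0.996700+0.982400+0.933600))/(1+813/38314) = 9187/10000 ≈ 0.918700
step 5 [2.5y] zero: DF = P = 1097/1250 ≈ 0.877600
step 6 [3y] swap r/2=24/841: DF=(1 − 24/841·(0.996700+0.982400+0.933600+0.918700+0.877600))/(1+24/841) = 526/625 ≈ 0.841600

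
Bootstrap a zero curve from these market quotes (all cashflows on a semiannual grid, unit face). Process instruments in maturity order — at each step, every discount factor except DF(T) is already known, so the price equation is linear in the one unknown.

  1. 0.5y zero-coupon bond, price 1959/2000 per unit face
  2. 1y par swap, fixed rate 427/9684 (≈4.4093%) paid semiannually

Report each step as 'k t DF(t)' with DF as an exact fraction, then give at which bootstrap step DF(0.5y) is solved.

step 1 [0.5y] zero: DF = P = 1959/2000 ≈ 0.979500
step 2 [1y] swap r/2=427/19368: DF=(1 − 427/19368·(0.979500))/(1+427/19368) = 9573/10000 ≈ 0.957300

1 1/2 1959/2000
2 1 9573/10000
DF(0.5y) is solved at step 1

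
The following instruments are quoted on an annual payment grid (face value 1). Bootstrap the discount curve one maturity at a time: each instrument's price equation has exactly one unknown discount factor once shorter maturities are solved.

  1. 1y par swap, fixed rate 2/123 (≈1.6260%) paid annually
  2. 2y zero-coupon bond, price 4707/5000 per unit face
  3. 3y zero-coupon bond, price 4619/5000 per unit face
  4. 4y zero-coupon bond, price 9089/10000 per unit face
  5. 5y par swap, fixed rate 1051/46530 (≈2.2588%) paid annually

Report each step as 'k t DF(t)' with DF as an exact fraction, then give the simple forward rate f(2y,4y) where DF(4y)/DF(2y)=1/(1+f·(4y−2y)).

step 1 [1y] swap r/1=2/123: DF=(1 − 2/123·(0))/(1+2/123) = 123/125 ≈ 0.984000
step 2 [2y] zero: DF = P = 4707/5000 ≈ 0.941400
step 3 [3y] zero: DF = P = 4619/5000 ≈ 0.923800
step 4 [4y] zero: DF = P = 9089/10000 ≈ 0.908900
step 5 [5y] swap r/1=1051/46530: DF=(1 − 1051/46530·(0.984000+0.941400+0.923800+0.908900))/(1+1051/46530) = 8949/10000 ≈ 0.894900

1 1 123/125
2 2 4707/5000
3 3 4619/5000
4 4 9089/10000
5 5 8949/10000
f(2y,4y) = ((4707/5000)/(9089/10000) − 1)/(2) = 325/18178 ≈ 1.7879%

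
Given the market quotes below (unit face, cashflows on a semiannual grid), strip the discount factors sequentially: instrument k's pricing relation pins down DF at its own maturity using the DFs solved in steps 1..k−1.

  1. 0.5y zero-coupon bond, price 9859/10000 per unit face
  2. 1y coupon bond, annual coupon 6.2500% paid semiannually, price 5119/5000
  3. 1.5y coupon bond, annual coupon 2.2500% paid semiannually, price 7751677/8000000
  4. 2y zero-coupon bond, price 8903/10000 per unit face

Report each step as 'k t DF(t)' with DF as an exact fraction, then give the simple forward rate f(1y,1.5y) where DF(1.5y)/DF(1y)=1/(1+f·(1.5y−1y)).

step 1 [0.5y] zero: DF = P = 9859/10000 ≈ 0.985900
step 2 [1y] bond c/2=1/32: DF=(5119/5000 − 1/32·(0.985900))/(1+1/32) = 9629/10000 ≈ 0.962900
step 3 [1.5y] bond c/2=9/800: DF=(7751677/8000000 − 9/800·(0.985900+0.962900))/(1+9/800) = 1873/2000 ≈ 0.936500
step 4 [2y] zero: DF = P = 8903/10000 ≈ 0.890300

1 1/2 9859/10000
2 1 9629/10000
3 3/2 1873/2000
4 2 8903/10000
f(1y,1.5y) = ((9629/10000)/(1873/2000) − 1)/(1/2) = 528/9365 ≈ 5.6380%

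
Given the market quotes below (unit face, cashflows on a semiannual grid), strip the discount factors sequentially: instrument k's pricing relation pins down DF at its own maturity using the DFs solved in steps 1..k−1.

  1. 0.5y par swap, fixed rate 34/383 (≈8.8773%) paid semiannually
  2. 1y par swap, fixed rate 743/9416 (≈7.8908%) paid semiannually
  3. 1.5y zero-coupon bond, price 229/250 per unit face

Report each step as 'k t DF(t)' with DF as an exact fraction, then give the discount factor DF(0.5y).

1 1/2 383/400
2 1 9257/10000
3 3/2 229/250
DF(0.5y) = 383/400 ≈ 0.957500

step 1 [0.5y] swap r/2=17/383: DF=(1 − 17/383·(0))/(1+17/383) = 383/400 ≈ 0.957500
step 2 [1y] swap r/2=743/18832: DF=(1 − 743/18832·(0.957500))/(1+743/18832) = 9257/10000 ≈ 0.925700
step 3 [1.5y] zero: DF = P = 229/250 ≈ 0.916000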